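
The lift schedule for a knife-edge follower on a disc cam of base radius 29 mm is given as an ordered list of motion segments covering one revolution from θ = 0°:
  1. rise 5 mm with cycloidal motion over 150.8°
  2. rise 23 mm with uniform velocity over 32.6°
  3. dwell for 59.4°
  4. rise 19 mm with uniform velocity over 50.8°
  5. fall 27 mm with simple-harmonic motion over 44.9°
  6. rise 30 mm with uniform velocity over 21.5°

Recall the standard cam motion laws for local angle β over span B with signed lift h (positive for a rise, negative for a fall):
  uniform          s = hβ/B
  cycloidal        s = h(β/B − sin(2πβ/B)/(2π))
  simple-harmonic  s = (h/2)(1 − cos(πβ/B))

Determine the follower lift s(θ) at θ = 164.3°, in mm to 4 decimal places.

seg 1 [0°–150.8°] cycloidal, h=5: full span → s += 5 → s = 5.0000
seg 2 [150.8°–183.4°] uniform, h=23: θ=164.3° here. β=13.5, B=32.6. 23·13.5/32.6 = 9.5245 → s = 14.5245

14.5245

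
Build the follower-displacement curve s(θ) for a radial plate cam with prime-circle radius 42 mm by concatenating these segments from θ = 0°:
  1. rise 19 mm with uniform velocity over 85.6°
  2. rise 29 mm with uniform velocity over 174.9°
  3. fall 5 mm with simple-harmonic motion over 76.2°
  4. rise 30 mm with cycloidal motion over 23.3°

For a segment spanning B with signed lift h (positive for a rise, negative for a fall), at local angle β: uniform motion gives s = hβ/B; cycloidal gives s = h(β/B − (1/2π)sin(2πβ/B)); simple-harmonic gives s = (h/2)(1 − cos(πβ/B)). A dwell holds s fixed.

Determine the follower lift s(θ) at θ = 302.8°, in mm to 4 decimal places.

seg 1 [0°–85.6°] uniform, h=19: full span → s += 19 → s = 19.0000
seg 2 [85.6°–260.5°] uniform, h=29: full span → s += 29 → s = 48.0000
seg 3 [260.5°–336.7°] simple-harmonic, h=-5: θ=302.8° here. β=42.3, B=76.2. -5/2·(1 − cos(π·0.5551)) = -2.9307 → s = 45.0693

45.0693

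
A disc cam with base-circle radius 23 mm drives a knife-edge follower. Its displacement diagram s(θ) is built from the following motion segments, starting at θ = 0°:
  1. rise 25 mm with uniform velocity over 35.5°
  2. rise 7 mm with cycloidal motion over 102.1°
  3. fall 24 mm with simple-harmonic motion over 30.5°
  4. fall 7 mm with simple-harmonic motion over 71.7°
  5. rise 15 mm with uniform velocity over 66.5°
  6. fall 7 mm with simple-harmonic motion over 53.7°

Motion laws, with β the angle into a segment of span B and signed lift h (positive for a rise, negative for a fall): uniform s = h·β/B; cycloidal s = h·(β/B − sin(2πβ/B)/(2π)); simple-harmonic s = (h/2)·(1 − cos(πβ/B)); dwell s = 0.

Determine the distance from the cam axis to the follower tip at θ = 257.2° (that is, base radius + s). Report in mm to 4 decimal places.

seg 1 [0°–35.5°] uniform, h=25: full span → s += 25 → s = 25.0000
seg 2 [35.5°–137.6°] cycloidal, h=7: full span → s += 7 → s = 32.0000
seg 3 [137.6°–168.1°] simple-harmonic, h=-24: full span → s += -24 → s = 8.0000
seg 4 [168.1°–239.8°] simple-harmonic, h=-7: full span → s += -7 → s = 1.0000
seg 5 [239.8°–306.3°] uniform, h=15: θ=257.2° here. β=17.4, B=66.5. 15·17.4/66.5 = 3.9248 → s = 4.9248
radial distance = base radius + s = 23 + 4.9248 = 27.9248

27.9248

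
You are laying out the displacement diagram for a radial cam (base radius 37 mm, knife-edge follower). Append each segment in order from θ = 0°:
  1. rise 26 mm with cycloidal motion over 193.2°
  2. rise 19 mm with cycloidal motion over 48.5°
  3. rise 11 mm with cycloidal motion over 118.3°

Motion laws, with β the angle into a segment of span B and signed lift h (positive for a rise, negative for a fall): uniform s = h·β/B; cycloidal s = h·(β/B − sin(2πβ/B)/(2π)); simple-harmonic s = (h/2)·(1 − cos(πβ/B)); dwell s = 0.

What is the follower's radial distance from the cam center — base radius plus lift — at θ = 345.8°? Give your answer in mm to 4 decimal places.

seg 1 [0°–193.2°] cycloidal, h=26: full span → s += 26 → s = 26.0000
seg 2 [193.2°–241.7°] cycloidal, h=19: full span → s += 19 → s = 45.0000
seg 3 [241.7°–360°] cycloidal, h=11: θ=345.8° here. β=104.1, B=118.3. 11·(0.8800 − sin(2π·0.8800)/(2π)) = 10.8783 → s = 55.8783
radial distance = base radius + s = 37 + 55.8783 = 92.8783

92.8783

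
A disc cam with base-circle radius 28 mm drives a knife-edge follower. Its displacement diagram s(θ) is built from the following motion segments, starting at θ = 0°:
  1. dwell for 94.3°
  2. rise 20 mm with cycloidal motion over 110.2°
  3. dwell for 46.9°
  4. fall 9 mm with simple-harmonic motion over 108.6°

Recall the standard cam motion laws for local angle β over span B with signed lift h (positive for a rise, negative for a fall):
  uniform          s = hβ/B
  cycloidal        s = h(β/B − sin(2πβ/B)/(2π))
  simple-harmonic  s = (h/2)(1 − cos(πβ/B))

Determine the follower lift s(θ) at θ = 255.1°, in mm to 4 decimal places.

seg 1 [0°–94.3°] dwell: s stays 0.0000
seg 2 [94.3°–204.5°] cycloidal, h=20: full span → s += 20 → s = 20.0000
seg 3 [204.5°–251.4°] dwell: s stays 20.0000
seg 4 [251.4°–360°] simple-harmonic, h=-9: θ=255.1° here. β=3.7, B=108.6. -9/2·(1 − cos(π·0.0341)) = -0.0258 → s = 19.9742

19.9742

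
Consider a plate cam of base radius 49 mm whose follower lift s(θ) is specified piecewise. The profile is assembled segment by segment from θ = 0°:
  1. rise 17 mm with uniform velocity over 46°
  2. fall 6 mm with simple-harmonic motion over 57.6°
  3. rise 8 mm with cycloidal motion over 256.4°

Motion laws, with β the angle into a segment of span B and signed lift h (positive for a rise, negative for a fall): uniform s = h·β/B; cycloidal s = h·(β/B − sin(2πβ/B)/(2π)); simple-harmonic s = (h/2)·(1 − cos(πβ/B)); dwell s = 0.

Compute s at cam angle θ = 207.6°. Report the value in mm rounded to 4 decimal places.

seg 1 [0°–46°] uniform, h=17: full span → s += 17 → s = 17.0000
seg 2 [46°–103.6°] simple-harmonic, h=-6: full span → s += -6 → s = 11.0000
seg 3 [103.6°–360°] cycloidal, h=8: θ=207.6° here. β=104, B=256.4. 8·(0.4056 − sin(2π·0.4056)/(2π)) = 2.5333 → s = 13.5333

13.5333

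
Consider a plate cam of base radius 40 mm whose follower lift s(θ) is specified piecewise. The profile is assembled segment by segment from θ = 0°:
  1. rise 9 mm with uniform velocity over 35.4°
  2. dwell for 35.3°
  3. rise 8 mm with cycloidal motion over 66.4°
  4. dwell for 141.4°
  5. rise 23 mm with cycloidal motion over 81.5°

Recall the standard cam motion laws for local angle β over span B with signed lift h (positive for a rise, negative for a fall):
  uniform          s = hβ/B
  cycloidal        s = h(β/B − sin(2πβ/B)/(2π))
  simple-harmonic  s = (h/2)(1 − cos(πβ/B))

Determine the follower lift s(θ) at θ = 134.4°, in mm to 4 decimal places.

seg 1 [0°–35.4°] uniform, h=9: full span → s += 9 → s = 9.0000
seg 2 [35.4°–70.7°] dwell: s stays 9.0000
seg 3 [70.7°–137.1°] cycloidal, h=8: θ=134.4° here. β=63.7, B=66.4. 8·(0.9593 − sin(2π·0.9593)/(2π)) = 7.9965 → s = 16.9965

16.9965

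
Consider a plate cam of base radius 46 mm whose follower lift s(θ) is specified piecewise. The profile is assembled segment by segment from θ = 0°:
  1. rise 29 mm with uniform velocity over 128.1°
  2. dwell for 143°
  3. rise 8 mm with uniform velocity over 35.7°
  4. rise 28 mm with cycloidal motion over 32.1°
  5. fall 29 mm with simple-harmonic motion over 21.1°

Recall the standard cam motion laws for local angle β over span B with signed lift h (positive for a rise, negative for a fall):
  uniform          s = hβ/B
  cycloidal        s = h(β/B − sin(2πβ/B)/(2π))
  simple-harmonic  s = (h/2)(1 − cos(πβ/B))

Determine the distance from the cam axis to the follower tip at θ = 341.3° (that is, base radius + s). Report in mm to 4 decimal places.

seg 1 [0°–128.1°] uniform, h=29: full span → s += 29 → s = 29.0000
seg 2 [128.1°–271.1°] dwell: s stays 29.0000
seg 3 [271.1°–306.8°] uniform, h=8: full span → s += 8 → s = 37.0000
seg 4 [306.8°–338.9°] cycloidal, h=28: full span → s += 28 → s = 65.0000
seg 5 [338.9°–360°] simple-harmonic, h=-29: θ=341.3° here. β=2.4, B=21.1. -29/2·(1 − cos(π·0.1137)) = -0.9159 → s = 64.0841
radial distance = base radius + s = 46 + 64.0841 = 110.0841

110.0841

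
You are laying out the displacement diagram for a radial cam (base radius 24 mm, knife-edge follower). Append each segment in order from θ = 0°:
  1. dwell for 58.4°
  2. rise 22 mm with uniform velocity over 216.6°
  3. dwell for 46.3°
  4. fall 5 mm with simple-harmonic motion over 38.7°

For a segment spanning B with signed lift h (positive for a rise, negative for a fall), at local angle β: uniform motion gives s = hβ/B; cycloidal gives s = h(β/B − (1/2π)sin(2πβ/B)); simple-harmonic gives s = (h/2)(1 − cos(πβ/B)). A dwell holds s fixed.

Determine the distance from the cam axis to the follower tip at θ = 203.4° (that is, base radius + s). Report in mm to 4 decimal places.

seg 1 [0°–58.4°] dwell: s stays 0.0000
seg 2 [58.4°–275°] uniform, h=22: θ=203.4° here. β=145, B=216.6. 22·145/216.6 = 14.7276 → s = 14.7276
radial distance = base radius + s = 24 + 14.7276 = 38.7276

38.7276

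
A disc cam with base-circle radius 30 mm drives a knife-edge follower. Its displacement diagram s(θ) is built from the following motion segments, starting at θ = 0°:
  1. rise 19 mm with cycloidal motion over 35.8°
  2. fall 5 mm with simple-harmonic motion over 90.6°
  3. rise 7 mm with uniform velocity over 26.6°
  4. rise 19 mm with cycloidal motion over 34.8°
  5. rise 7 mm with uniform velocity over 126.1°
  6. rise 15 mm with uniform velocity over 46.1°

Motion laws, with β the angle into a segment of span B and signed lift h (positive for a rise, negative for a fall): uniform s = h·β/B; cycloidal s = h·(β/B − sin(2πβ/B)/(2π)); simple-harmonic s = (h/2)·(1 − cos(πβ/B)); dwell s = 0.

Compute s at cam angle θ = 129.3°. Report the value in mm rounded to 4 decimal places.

seg 1 [0°–35.8°] cycloidal, h=19: full span → s += 19 → s = 19.0000
seg 2 [35.8°–126.4°] simple-harmonic, h=-5: full span → s += -5 → s = 14.0000
seg 3 [126.4°–153°] uniform, h=7: θ=129.3° here. β=2.9, B=26.6. 7·2.9/26.6 = 0.7632 → s = 14.7632

14.7632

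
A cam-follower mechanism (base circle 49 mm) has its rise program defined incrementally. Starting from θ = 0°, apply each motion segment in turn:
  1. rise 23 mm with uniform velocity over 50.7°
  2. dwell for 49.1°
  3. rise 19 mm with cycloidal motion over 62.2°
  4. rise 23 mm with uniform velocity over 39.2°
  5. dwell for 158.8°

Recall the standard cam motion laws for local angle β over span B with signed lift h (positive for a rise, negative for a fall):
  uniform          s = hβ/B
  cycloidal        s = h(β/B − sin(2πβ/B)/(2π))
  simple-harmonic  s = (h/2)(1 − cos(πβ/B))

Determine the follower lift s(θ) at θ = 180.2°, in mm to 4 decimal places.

seg 1 [0°–50.7°] uniform, h=23: full span → s += 23 → s = 23.0000
seg 2 [50.7°–99.8°] dwell: s stays 23.0000
seg 3 [99.8°–162°] cycloidal, h=19: full span → s += 19 → s = 42.0000
seg 4 [162°–201.2°] uniform, h=23: θ=180.2° here. β=18.2, B=39.2. 23·18.2/39.2 = 10.6786 → s = 52.6786

52.6786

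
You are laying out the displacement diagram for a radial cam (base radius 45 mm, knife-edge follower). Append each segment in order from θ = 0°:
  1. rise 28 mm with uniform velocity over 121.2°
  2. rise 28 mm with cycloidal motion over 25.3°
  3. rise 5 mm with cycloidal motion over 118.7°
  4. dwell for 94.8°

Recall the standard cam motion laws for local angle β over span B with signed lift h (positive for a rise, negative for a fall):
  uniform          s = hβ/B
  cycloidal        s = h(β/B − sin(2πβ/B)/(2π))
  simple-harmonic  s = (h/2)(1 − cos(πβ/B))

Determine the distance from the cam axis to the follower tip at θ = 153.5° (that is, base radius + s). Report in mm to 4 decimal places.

seg 1 [0°–121.2°] uniform, h=28: full span → s += 28 → s = 28.0000
seg 2 [121.2°–146.5°] cycloidal, h=28: full span → s += 28 → s = 56.0000
seg 3 [146.5°–265.2°] cycloidal, h=5: θ=153.5° here. β=7, B=118.7. 5·(0.0590 − sin(2π·0.0590)/(2π)) = 0.0067 → s = 56.0067
radial distance = base radius + s = 45 + 56.0067 = 101.0067

101.0067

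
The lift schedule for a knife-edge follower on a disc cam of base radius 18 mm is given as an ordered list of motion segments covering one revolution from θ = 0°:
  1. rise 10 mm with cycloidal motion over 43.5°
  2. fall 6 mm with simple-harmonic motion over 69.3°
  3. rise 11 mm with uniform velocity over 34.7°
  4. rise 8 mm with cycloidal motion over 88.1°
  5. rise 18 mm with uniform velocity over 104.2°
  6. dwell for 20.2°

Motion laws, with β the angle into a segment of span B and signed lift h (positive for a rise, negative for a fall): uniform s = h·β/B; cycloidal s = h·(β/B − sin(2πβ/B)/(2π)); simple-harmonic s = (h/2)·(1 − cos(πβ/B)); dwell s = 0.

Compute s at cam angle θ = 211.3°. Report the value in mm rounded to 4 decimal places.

seg 1 [0°–43.5°] cycloidal, h=10: full span → s += 10 → s = 10.0000
seg 2 [43.5°–112.8°] simple-harmonic, h=-6: full span → s += -6 → s = 4.0000
seg 3 [112.8°–147.5°] uniform, h=11: full span → s += 11 → s = 15.0000
seg 4 [147.5°–235.6°] cycloidal, h=8: θ=211.3° here. β=63.8, B=88.1. 8·(0.7242 − sin(2π·0.7242)/(2π)) = 7.0499 → s = 22.0499

22.0499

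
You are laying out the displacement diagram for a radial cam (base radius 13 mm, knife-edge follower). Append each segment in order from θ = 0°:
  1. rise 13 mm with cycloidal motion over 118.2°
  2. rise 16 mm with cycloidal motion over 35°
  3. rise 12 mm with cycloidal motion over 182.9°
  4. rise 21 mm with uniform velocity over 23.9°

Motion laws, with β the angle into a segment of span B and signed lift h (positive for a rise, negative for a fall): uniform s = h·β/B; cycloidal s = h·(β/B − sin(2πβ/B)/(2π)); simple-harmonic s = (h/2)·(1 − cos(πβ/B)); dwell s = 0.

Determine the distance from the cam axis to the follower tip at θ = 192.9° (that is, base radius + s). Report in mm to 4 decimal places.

seg 1 [0°–118.2°] cycloidal, h=13: full span → s += 13 → s = 13.0000
seg 2 [118.2°–153.2°] cycloidal, h=16: full span → s += 16 → s = 29.0000
seg 3 [153.2°–336.1°] cycloidal, h=12: θ=192.9° here. β=39.7, B=182.9. 12·(0.2171 − sin(2π·0.2171)/(2π)) = 0.7356 → s = 29.7356
radial distance = base radius + s = 13 + 29.7356 = 42.7356

42.7356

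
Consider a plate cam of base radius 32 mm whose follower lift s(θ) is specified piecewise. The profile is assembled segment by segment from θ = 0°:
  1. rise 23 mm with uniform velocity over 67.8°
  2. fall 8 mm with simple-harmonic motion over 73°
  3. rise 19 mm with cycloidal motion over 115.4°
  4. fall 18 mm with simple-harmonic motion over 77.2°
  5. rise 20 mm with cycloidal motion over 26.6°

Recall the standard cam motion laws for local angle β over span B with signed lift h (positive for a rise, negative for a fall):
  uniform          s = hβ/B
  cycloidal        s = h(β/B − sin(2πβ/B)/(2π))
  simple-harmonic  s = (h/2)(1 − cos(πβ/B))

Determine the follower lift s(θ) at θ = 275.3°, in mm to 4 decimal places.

seg 1 [0°–67.8°] uniform, h=23: full span → s += 23 → s = 23.0000
seg 2 [67.8°–140.8°] simple-harmonic, h=-8: full span → s += -8 → s = 15.0000
seg 3 [140.8°–256.2°] cycloidal, h=19: full span → s += 19 → s = 34.0000
seg 4 [256.2°–333.4°] simple-harmonic, h=-18: θ=275.3° here. β=19.1, B=77.2. -18/2·(1 − cos(π·0.2474)) = -2.5845 → s = 31.4155

31.4155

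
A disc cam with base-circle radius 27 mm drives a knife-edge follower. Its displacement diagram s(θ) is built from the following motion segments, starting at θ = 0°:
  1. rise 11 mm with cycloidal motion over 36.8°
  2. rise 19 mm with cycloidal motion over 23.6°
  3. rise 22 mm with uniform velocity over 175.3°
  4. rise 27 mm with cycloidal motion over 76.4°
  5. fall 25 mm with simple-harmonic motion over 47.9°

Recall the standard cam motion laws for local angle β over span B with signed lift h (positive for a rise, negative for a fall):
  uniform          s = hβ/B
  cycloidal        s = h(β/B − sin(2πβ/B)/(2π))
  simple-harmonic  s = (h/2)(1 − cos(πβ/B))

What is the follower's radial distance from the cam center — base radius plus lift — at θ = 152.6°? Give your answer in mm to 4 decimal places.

seg 1 [0°–36.8°] cycloidal, h=11: full span → s += 11 → s = 11.0000
seg 2 [36.8°–60.4°] cycloidal, h=19: full span → s += 19 → s = 30.0000
seg 3 [60.4°–235.7°] uniform, h=22: θ=152.6° here. β=92.2, B=175.3. 22·92.2/175.3 = 11.5710 → s = 41.5710
radial distance = base radius + s = 27 + 41.5710 = 68.5710

68.5710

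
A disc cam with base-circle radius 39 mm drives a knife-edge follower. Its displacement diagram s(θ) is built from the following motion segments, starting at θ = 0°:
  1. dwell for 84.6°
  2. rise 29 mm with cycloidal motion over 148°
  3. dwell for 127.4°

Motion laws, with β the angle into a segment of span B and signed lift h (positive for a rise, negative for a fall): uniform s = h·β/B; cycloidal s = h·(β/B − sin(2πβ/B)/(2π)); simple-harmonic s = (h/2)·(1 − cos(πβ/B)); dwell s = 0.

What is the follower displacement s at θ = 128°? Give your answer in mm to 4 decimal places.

seg 1 [0°–84.6°] dwell: s stays 0.0000
seg 2 [84.6°–232.6°] cycloidal, h=29: θ=128° here. β=43.4, B=148. 29·(0.2932 − sin(2π·0.2932)/(2π)) = 4.0579 → s = 4.0579

4.0579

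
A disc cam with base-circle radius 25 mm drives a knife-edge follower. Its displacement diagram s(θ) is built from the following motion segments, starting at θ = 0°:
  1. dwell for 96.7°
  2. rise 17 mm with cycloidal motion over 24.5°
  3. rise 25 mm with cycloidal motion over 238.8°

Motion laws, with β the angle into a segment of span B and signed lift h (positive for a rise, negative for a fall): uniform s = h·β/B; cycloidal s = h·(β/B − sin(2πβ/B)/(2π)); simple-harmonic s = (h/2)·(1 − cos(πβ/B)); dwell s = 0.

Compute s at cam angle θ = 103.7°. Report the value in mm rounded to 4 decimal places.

seg 1 [0°–96.7°] dwell: s stays 0.0000
seg 2 [96.7°–121.2°] cycloidal, h=17: θ=103.7° here. β=7, B=24.5. 17·(0.2857 − sin(2π·0.2857)/(2π)) = 2.2193 → s = 2.2193

2.2193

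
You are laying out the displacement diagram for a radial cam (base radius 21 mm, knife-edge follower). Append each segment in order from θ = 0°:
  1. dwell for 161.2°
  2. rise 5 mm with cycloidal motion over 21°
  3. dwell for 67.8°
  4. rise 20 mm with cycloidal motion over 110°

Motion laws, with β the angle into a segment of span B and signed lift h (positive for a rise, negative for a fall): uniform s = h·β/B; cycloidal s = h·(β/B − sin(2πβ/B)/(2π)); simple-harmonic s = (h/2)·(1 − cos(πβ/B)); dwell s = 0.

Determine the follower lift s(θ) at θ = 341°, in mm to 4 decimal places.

seg 1 [0°–161.2°] dwell: s stays 0.0000
seg 2 [161.2°–182.2°] cycloidal, h=5: full span → s += 5 → s = 5.0000
seg 3 [182.2°–250°] dwell: s stays 5.0000
seg 4 [250°–360°] cycloidal, h=20: θ=341° here. β=91, B=110. 20·(0.8273 − sin(2π·0.8273)/(2π)) = 19.3607 → s = 24.3607

24.3607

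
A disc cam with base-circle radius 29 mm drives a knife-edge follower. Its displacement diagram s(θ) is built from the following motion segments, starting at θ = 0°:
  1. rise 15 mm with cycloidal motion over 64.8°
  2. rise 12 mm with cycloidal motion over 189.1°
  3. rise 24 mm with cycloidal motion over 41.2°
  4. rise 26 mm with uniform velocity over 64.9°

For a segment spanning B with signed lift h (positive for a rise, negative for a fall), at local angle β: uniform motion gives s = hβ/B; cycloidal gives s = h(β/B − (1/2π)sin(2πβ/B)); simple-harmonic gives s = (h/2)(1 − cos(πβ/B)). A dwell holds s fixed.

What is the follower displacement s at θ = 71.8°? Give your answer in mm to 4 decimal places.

seg 1 [0°–64.8°] cycloidal, h=15: full span → s += 15 → s = 15.0000
seg 2 [64.8°–253.9°] cycloidal, h=12: θ=71.8° here. β=7, B=189.1. 12·(0.0370 − sin(2π·0.0370)/(2π)) = 0.0040 → s = 15.0040

15.0040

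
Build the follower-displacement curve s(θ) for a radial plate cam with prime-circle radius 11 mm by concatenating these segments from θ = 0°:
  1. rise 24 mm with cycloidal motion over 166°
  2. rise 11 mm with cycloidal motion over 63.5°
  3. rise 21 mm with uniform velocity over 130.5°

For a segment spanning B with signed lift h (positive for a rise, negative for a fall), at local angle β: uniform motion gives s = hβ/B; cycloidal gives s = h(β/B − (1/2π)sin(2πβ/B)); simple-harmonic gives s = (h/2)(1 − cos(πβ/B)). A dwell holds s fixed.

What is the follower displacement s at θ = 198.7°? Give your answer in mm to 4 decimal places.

seg 1 [0°–166°] cycloidal, h=24: full span → s += 24 → s = 24.0000
seg 2 [166°–229.5°] cycloidal, h=11: θ=198.7° here. β=32.7, B=63.5. 11·(0.5150 − sin(2π·0.5150)/(2π)) = 5.8289 → s = 29.8289

29.8289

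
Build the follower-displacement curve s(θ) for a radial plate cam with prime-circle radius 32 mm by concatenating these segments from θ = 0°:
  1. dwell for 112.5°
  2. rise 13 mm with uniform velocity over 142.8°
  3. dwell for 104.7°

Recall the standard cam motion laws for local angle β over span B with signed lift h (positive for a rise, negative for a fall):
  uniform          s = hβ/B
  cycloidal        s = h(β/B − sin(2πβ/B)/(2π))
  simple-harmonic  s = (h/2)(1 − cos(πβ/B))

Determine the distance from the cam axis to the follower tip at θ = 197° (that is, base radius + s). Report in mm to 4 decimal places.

seg 1 [0°–112.5°] dwell: s stays 0.0000
seg 2 [112.5°–255.3°] uniform, h=13: θ=197° here. β=84.5, B=142.8. 13·84.5/142.8 = 7.6926 → s = 7.6926
radial distance = base radius + s = 32 + 7.6926 = 39.6926

39.6926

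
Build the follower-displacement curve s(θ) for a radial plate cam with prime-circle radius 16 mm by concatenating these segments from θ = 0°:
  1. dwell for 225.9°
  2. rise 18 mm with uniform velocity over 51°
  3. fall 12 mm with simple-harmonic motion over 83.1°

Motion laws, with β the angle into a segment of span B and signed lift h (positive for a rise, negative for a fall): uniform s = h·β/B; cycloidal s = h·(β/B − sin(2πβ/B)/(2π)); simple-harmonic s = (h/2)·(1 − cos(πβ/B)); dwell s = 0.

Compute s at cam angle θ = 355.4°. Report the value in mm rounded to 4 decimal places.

seg 1 [0°–225.9°] dwell: s stays 0.0000
seg 2 [225.9°–276.9°] uniform, h=18: full span → s += 18 → s = 18.0000
seg 3 [276.9°–360°] simple-harmonic, h=-12: θ=355.4° here. β=78.5, B=83.1. -12/2·(1 − cos(π·0.9446)) = -11.9095 → s = 6.0905

6.0905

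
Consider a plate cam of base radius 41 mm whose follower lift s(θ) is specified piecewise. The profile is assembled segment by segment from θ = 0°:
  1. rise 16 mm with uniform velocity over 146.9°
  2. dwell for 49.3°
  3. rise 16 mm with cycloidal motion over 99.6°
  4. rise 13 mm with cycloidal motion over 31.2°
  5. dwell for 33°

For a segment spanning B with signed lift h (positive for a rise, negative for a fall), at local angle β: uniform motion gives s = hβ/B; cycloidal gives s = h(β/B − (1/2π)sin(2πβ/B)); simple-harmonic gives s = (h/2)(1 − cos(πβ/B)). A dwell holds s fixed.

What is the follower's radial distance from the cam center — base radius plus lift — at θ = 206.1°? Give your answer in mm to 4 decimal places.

seg 1 [0°–146.9°] uniform, h=16: full span → s += 16 → s = 16.0000
seg 2 [146.9°–196.2°] dwell: s stays 16.0000
seg 3 [196.2°–295.8°] cycloidal, h=16: θ=206.1° here. β=9.9, B=99.6. 16·(0.0994 − sin(2π·0.0994)/(2π)) = 0.1014 → s = 16.1014
radial distance = base radius + s = 41 + 16.1014 = 57.1014

57.1014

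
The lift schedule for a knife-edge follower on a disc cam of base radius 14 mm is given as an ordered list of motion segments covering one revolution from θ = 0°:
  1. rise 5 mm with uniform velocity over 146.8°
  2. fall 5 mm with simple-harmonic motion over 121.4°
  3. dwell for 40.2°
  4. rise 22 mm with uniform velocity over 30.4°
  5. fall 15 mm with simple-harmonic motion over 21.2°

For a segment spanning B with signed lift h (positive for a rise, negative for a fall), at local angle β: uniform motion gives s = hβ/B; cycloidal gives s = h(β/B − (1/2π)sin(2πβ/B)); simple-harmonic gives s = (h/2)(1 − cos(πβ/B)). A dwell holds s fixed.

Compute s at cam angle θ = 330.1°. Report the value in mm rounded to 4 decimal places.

seg 1 [0°–146.8°] uniform, h=5: full span → s += 5 → s = 5.0000
seg 2 [146.8°–268.2°] simple-harmonic, h=-5: full span → s += -5 → s = 0.0000
seg 3 [268.2°–308.4°] dwell: s stays 0.0000
seg 4 [308.4°–338.8°] uniform, h=22: θ=330.1° here. β=21.7, B=30.4. 22·21.7/30.4 = 15.7039 → s = 15.7039

15.7039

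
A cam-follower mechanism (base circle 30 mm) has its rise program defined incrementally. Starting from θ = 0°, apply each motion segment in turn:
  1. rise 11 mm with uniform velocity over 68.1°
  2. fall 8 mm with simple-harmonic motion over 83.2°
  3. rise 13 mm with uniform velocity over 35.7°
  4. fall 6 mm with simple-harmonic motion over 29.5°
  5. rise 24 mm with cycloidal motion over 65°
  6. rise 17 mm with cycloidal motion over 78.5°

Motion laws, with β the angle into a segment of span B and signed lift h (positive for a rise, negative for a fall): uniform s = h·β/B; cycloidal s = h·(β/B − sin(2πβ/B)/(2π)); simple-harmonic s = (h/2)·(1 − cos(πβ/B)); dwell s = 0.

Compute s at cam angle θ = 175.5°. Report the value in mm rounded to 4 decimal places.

seg 1 [0°–68.1°] uniform, h=11: full span → s += 11 → s = 11.0000
seg 2 [68.1°–151.3°] simple-harmonic, h=-8: full span → s += -8 → s = 3.0000
seg 3 [151.3°–187°] uniform, h=13: θ=175.5° here. β=24.2, B=35.7. 13·24.2/35.7 = 8.8123 → s = 11.8123

11.8123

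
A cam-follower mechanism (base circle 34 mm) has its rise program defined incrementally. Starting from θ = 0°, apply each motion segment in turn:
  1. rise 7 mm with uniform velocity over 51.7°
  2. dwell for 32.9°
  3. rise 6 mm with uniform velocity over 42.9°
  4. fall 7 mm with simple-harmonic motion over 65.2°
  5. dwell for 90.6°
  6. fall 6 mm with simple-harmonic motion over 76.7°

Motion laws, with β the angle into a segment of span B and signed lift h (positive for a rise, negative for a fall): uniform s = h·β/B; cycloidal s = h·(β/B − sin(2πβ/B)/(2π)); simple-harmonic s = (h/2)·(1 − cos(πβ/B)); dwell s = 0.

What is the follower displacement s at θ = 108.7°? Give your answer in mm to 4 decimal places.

seg 1 [0°–51.7°] uniform, h=7: full span → s += 7 → s = 7.0000
seg 2 [51.7°–84.6°] dwell: s stays 7.0000
seg 3 [84.6°–127.5°] uniform, h=6: θ=108.7° here. β=24.1, B=42.9. 6·24.1/42.9 = 3.3706 → s = 10.3706

10.3706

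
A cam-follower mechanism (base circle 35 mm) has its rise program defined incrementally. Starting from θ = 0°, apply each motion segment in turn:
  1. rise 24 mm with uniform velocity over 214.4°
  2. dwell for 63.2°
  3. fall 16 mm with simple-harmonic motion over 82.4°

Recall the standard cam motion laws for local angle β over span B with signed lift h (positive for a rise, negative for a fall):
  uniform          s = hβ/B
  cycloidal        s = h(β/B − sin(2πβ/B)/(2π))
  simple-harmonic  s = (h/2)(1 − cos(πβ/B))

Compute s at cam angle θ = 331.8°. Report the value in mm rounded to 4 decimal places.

seg 1 [0°–214.4°] uniform, h=24: full span → s += 24 → s = 24.0000
seg 2 [214.4°–277.6°] dwell: s stays 24.0000
seg 3 [277.6°–360°] simple-harmonic, h=-16: θ=331.8° here. β=54.2, B=82.4. -16/2·(1 − cos(π·0.6578)) = -11.8048 → s = 12.1952

12.1952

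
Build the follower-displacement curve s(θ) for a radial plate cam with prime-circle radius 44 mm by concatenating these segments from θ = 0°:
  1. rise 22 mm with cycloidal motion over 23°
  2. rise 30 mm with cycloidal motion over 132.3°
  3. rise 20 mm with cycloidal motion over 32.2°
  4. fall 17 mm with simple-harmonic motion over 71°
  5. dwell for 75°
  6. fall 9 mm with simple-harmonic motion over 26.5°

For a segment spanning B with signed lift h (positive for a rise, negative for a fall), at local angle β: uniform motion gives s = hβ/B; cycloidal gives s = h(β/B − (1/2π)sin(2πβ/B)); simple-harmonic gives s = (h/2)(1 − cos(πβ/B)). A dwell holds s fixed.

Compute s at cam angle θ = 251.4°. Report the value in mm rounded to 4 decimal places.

seg 1 [0°–23°] cycloidal, h=22: full span → s += 22 → s = 22.0000
seg 2 [23°–155.3°] cycloidal, h=30: full span → s += 30 → s = 52.0000
seg 3 [155.3°–187.5°] cycloidal, h=20: full span → s += 20 → s = 72.0000
seg 4 [187.5°–258.5°] simple-harmonic, h=-17: θ=251.4° here. β=63.9, B=71. -17/2·(1 − cos(π·0.9000)) = -16.5840 → s = 55.4160

55.4160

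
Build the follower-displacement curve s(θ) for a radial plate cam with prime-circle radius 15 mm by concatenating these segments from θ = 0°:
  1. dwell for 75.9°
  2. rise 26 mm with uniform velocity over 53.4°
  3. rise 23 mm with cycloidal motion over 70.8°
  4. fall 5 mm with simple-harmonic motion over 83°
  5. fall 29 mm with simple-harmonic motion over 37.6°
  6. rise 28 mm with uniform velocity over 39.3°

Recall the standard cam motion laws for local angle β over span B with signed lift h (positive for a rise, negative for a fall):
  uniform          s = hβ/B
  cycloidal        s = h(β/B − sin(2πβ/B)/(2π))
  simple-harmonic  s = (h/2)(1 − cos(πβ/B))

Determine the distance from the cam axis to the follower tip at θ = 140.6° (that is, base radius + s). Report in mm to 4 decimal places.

seg 1 [0°–75.9°] dwell: s stays 0.0000
seg 2 [75.9°–129.3°] uniform, h=26: full span → s += 26 → s = 26.0000
seg 3 [129.3°–200.1°] cycloidal, h=23: θ=140.6° here. β=11.3, B=70.8. 23·(0.1596 − sin(2π·0.1596)/(2π)) = 0.5851 → s = 26.5851
radial distance = base radius + s = 15 + 26.5851 = 41.5851

41.5851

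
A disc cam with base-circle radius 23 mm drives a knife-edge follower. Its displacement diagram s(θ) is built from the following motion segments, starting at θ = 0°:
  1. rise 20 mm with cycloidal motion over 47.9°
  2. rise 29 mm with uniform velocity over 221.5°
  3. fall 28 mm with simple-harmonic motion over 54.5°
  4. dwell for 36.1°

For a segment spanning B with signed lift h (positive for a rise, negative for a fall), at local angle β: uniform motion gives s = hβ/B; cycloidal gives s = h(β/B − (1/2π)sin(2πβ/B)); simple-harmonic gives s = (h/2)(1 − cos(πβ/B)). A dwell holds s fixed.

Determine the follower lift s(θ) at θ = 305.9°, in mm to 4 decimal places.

seg 1 [0°–47.9°] cycloidal, h=20: full span → s += 20 → s = 20.0000
seg 2 [47.9°–269.4°] uniform, h=29: full span → s += 29 → s = 49.0000
seg 3 [269.4°–323.9°] simple-harmonic, h=-28: θ=305.9° here. β=36.5, B=54.5. -28/2·(1 − cos(π·0.6697)) = -21.1162 → s = 27.8838

27.8838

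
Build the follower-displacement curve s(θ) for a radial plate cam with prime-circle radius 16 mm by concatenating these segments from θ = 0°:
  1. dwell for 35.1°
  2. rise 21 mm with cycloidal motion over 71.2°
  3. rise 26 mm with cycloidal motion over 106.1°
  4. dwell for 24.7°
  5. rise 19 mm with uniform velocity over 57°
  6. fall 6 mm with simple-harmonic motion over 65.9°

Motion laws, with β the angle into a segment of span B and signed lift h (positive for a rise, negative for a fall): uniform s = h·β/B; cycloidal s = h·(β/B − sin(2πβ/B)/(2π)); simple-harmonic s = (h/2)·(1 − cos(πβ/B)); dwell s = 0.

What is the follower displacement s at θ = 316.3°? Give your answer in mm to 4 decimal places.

seg 1 [0°–35.1°] dwell: s stays 0.0000
seg 2 [35.1°–106.3°] cycloidal, h=21: full span → s += 21 → s = 21.0000
seg 3 [106.3°–212.4°] cycloidal, h=26: full span → s += 26 → s = 47.0000
seg 4 [212.4°–237.1°] dwell: s stays 47.0000
seg 5 [237.1°–294.1°] uniform, h=19: full span → s += 19 → s = 66.0000
seg 6 [294.1°–360°] simple-harmonic, h=-6: θ=316.3° here. β=22.2, B=65.9. -6/2·(1 − cos(π·0.3369)) = -1.5290 → s = 64.4710

64.4710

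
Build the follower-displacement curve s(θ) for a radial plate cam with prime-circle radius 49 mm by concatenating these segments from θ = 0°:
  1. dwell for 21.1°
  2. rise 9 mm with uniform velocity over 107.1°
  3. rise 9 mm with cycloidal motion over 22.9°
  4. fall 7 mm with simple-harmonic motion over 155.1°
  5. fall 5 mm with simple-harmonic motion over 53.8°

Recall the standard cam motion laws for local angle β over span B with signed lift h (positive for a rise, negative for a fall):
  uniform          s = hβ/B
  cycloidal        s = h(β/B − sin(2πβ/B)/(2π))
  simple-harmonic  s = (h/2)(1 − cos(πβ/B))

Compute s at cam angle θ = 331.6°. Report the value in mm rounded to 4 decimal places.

seg 1 [0°–21.1°] dwell: s stays 0.0000
seg 2 [21.1°–128.2°] uniform, h=9: full span → s += 9 → s = 9.0000
seg 3 [128.2°–151.1°] cycloidal, h=9: full span → s += 9 → s = 18.0000
seg 4 [151.1°–306.2°] simple-harmonic, h=-7: full span → s += -7 → s = 11.0000
seg 5 [306.2°–360°] simple-harmonic, h=-5: θ=331.6° here. β=25.4, B=53.8. -5/2·(1 − cos(π·0.4721)) = -2.2813 → s = 8.7187

8.7187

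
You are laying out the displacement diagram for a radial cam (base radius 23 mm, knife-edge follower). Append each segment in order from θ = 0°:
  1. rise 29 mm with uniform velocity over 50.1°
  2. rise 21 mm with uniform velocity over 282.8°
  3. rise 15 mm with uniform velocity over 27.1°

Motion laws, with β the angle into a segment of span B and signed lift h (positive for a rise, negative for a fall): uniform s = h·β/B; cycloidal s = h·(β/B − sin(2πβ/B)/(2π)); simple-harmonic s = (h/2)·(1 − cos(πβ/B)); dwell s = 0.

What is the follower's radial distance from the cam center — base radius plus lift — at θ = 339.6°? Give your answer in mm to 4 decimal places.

seg 1 [0°–50.1°] uniform, h=29: full span → s += 29 → s = 29.0000
seg 2 [50.1°–332.9°] uniform, h=21: full span → s += 21 → s = 50.0000
seg 3 [332.9°–360°] uniform, h=15: θ=339.6° here. β=6.7, B=27.1. 15·6.7/27.1 = 3.7085 → s = 53.7085
radial distance = base radius + s = 23 + 53.7085 = 76.7085

76.7085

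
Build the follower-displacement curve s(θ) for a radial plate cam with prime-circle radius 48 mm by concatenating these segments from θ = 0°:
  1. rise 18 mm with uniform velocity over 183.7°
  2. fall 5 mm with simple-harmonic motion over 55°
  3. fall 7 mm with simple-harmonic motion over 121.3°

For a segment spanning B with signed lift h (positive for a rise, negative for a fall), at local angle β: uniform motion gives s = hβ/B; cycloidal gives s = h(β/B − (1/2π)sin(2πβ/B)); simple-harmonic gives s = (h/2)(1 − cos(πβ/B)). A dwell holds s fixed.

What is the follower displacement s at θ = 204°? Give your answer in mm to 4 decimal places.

seg 1 [0°–183.7°] uniform, h=18: full span → s += 18 → s = 18.0000
seg 2 [183.7°–238.7°] simple-harmonic, h=-5: θ=204° here. β=20.3, B=55. -5/2·(1 − cos(π·0.3691)) = -1.5006 → s = 16.4994

16.4994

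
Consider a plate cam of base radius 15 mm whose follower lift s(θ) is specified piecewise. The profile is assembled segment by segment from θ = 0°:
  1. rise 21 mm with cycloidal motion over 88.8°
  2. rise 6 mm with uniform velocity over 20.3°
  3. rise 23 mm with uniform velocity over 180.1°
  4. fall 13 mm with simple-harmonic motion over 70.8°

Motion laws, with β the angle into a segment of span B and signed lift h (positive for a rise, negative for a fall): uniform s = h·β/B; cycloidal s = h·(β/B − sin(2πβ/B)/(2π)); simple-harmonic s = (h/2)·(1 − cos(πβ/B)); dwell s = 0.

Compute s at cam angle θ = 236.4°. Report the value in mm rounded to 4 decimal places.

seg 1 [0°–88.8°] cycloidal, h=21: full span → s += 21 → s = 21.0000
seg 2 [88.8°–109.1°] uniform, h=6: full span → s += 6 → s = 27.0000
seg 3 [109.1°–289.2°] uniform, h=23: θ=236.4° here. β=127.3, B=180.1. 23·127.3/180.1 = 16.2571 → s = 43.2571

43.2571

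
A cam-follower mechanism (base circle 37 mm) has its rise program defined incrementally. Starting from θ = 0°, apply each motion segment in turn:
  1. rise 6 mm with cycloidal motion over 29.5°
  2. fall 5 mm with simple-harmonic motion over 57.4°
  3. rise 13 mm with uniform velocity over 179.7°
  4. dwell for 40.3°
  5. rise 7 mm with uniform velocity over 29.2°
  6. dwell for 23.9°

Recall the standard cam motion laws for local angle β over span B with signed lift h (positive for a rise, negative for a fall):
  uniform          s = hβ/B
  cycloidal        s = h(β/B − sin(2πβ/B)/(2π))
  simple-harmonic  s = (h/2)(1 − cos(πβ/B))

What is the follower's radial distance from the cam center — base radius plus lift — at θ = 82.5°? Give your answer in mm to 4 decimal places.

seg 1 [0°–29.5°] cycloidal, h=6: full span → s += 6 → s = 6.0000
seg 2 [29.5°–86.9°] simple-harmonic, h=-5: θ=82.5° here. β=53, B=57.4. -5/2·(1 − cos(π·0.9233)) = -4.9279 → s = 1.0721
radial distance = base radius + s = 37 + 1.0721 = 38.0721

38.0721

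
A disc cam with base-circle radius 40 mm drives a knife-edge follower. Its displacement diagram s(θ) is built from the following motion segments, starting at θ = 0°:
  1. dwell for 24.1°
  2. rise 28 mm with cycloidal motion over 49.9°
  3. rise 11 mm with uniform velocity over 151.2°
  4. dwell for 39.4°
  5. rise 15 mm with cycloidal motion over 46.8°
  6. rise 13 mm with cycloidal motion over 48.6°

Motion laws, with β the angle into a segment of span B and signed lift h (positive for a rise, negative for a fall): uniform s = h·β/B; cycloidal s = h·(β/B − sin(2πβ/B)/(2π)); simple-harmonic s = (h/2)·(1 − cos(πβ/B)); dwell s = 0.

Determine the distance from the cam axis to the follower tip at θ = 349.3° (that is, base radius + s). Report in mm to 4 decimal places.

seg 1 [0°–24.1°] dwell: s stays 0.0000
seg 2 [24.1°–74°] cycloidal, h=28: full span → s += 28 → s = 28.0000
seg 3 [74°–225.2°] uniform, h=11: full span → s += 11 → s = 39.0000
seg 4 [225.2°–264.6°] dwell: s stays 39.0000
seg 5 [264.6°–311.4°] cycloidal, h=15: full span → s += 15 → s = 54.0000
seg 6 [311.4°–360°] cycloidal, h=13: θ=349.3° here. β=37.9, B=48.6. 13·(0.7798 − sin(2π·0.7798)/(2π)) = 12.1706 → s = 66.1706
radial distance = base radius + s = 40 + 66.1706 = 106.1706

106.1706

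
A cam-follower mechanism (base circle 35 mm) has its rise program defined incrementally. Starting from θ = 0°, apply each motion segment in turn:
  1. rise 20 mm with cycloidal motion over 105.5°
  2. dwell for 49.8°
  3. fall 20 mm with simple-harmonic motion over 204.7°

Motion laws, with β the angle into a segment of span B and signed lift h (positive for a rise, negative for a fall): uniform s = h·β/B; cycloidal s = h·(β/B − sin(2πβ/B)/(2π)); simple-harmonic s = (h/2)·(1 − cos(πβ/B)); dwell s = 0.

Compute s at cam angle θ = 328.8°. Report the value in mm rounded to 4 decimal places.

seg 1 [0°–105.5°] cycloidal, h=20: full span → s += 20 → s = 20.0000
seg 2 [105.5°–155.3°] dwell: s stays 20.0000
seg 3 [155.3°–360°] simple-harmonic, h=-20: θ=328.8° here. β=173.5, B=204.7. -20/2·(1 − cos(π·0.8476)) = -18.8753 → s = 1.1247

1.1247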